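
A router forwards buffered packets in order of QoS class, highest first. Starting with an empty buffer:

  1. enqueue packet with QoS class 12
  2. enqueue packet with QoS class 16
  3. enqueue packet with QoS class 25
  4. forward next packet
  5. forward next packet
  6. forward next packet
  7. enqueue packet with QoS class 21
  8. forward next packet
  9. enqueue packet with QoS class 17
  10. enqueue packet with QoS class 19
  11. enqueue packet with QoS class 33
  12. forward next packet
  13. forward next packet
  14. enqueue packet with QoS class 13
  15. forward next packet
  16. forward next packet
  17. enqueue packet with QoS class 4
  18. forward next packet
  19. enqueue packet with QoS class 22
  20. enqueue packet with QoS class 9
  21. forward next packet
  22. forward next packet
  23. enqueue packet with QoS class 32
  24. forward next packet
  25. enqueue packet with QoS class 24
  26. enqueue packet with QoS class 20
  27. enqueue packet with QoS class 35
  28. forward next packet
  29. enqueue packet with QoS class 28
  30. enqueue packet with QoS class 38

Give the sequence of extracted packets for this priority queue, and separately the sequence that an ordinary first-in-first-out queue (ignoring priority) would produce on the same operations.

insert 12 → {12}
insert 16 → {16, 12}
insert 25 → {25, 16, 12}
forward next packet → 25; now {16, 12}
forward next packet → 16; now {12}
forward next packet → 12; now {}
insert 21 → {21}
forward next packet → 21; now {}
insert 17 → {17}
insert 19 → {19, 17}
insert 33 → {33, 19, 17}
forward next packet → 33; now {19, 17}
forward next packet → 19; now {17}
insert 13 → {17, 13}
forward next packet → 17; now {13}
forward next packet → 13; now {}
insert 4 → {4}
forward next packet → 4; now {}
insert 22 → {22}
insert 9 → {22, 9}
forward next packet → 22; now {9}
forward next packet → 9; now {}
insert 32 → {32}
forward next packet → 32; now {}
insert 24 → {24}
insert 20 → {24, 20}
insert 35 → {35, 24, 20}
forward next packet → 35; now {24, 20}
insert 28 → {28, 24, 20}
insert 38 → {38, 28, 24, 20}

priority queue: 25 → 16 → 12 → 21 → 33 → 19 → 17 → 13 → 4 → 22 → 9 → 32 → 35; FIFO queue: 12 → 16 → 25 → 21 → 17 → 19 → 33 → 13 → 4 → 22 → 9 → 32 → 24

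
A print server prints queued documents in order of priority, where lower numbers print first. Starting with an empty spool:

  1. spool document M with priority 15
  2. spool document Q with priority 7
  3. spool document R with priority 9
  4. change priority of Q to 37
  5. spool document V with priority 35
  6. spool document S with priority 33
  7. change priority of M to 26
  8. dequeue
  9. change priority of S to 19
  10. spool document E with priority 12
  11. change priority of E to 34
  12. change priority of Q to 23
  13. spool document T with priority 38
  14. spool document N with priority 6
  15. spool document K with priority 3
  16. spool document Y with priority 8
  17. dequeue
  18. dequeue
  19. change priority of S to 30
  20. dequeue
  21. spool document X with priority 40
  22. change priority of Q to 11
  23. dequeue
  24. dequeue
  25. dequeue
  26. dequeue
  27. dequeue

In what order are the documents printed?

add M (priority 15) → {M:15}
add Q (priority 7) → {Q:7, M:15}
add R (priority 9) → {Q:7, R:9, M:15}
update Q to priority 37 → {R:9, M:15, Q:37}
add V (priority 35) → {R:9, M:15, V:35, Q:37}
add S (priority 33) → {R:9, M:15, S:33, V:35, Q:37}
update M to priority 26 → {R:9, M:26, S:33, V:35, Q:37}
dequeue → R; now {M:26, S:33, V:35, Q:37}
update S to priority 19 → {S:19, M:26, V:35, Q:37}
add E (priority 12) → {E:12, S:19, M:26, V:35, Q:37}
update E to priority 34 → {S:19, M:26, E:34, V:35, Q:37}
update Q to priority 23 → {S:19, Q:23, M:26, E:34, V:35}
add T (priority 38) → {S:19, Q:23, M:26, E:34, V:35, T:38}
add N (priority 6) → {N:6, S:19, Q:23, M:26, E:34, V:35, T:38}
add K (priority 3) → {K:3, N:6, S:19, Q:23, M:26, E:34, V:35, T:38}
add Y (priority 8) → {K:3, N:6, Y:8, S:19, Q:23, M:26, E:34, V:35, T:38}
dequeue → K; now {N:6, Y:8, S:19, Q:23, M:26, E:34, V:35, T:38}
dequeue → N; now {Y:8, S:19, Q:23, M:26, E:34, V:35, T:38}
update S to priority 30 → {Y:8, Q:23, M:26, S:30, E:34, V:35, T:38}
dequeue → Y; now {Q:23, M:26, S:30, E:34, V:35, T:38}
add X (priority 40) → {Q:23, M:26, S:30, E:34, V:35, T:38, X:40}
update Q to priority 11 → {Q:11, M:26, S:30, E:34, V:35, T:38, X:40}
dequeue → Q; now {M:26, S:30, E:34, V:35, T:38, X:40}
dequeue → M; now {S:30, E:34, V:35, T:38, X:40}
dequeue → S; now {E:34, V:35, T:38, X:40}
dequeue → E; now {V:35, T:38, X:40}
dequeue → V; now {T:38, X:40}

R → K → N → Y → Q → M → S → E → V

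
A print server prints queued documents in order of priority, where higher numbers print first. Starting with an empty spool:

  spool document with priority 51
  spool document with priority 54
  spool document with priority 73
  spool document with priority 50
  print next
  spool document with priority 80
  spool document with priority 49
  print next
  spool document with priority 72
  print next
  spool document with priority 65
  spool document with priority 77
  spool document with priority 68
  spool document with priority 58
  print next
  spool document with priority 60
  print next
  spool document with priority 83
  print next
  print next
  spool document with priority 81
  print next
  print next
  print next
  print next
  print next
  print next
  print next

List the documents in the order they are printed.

insert 51 → {51}
insert 54 → {54, 51}
insert 73 → {73, 54, 51}
insert 50 → {73, 54, 51, 50}
print next → 73; now {54, 51, 50}
insert 80 → {80, 54, 51, 50}
insert 49 → {80, 54, 51, 50, 49}
print next → 80; now {54, 51, 50, 49}
insert 72 → {72, 54, 51, 50, 49}
print next → 72; now {54, 51, 50, 49}
insert 65 → {65, 54, 51, 50, 49}
insert 77 → {77, 65, 54, 51, 50, 49}
insert 68 → {77, 68, 65, 54, 51, 50, 49}
insert 58 → {77, 68, 65, 58, 54, 51, 50, 49}
print next → 77; now {68, 65, 58, 54, 51, 50, 49}
insert 60 → {68, 65, 60, 58, 54, 51, 50, 49}
print next → 68; now {65, 60, 58, 54, 51, 50, 49}
insert 83 → {83, 65, 60, 58, 54, 51, 50, 49}
print next → 83; now {65, 60, 58, 54, 51, 50, 49}
print next → 65; now {60, 58, 54, 51, 50, 49}
insert 81 → {81, 60, 58, 54, 51, 50, 49}
print next → 81; now {60, 58, 54, 51, 50, 49}
print next → 60; now {58, 54, 51, 50, 49}
print next → 58; now {54, 51, 50, 49}
print next → 54; now {51, 50, 49}
print next → 51; now {50, 49}
print next → 50; now {49}
print next → 49; now {}

73 → 80 → 72 → 77 → 68 → 83 → 65 → 81 → 60 → 58 → 54 → 51 → 50 → 49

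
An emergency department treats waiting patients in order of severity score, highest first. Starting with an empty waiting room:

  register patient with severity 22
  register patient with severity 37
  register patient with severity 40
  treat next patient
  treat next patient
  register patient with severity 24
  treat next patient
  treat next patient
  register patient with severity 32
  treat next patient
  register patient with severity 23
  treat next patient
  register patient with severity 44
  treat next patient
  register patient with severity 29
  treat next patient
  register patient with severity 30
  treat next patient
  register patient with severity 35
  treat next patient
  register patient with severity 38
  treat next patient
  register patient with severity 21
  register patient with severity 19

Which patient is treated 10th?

35

insert 22 → {22}
insert 37 → {37, 22}
insert 40 → {40, 37, 22}
treat next patient → 40; now {37, 22}
treat next patient → 37; now {22}
insert 24 → {24, 22}
treat next patient → 24; now {22}
treat next patient → 22; now {}
insert 32 → {32}
treat next patient → 32; now {}
insert 23 → {23}
treat next patient → 23; now {}
insert 44 → {44}
treat next patient → 44; now {}
insert 29 → {29}
treat next patient → 29; now {}
insert 30 → {30}
treat next patient → 30; now {}
insert 35 → {35}
treat next patient → 35; now {}
insert 38 → {38}
treat next patient → 38; now {}
insert 21 → {21}
insert 19 → {21, 19}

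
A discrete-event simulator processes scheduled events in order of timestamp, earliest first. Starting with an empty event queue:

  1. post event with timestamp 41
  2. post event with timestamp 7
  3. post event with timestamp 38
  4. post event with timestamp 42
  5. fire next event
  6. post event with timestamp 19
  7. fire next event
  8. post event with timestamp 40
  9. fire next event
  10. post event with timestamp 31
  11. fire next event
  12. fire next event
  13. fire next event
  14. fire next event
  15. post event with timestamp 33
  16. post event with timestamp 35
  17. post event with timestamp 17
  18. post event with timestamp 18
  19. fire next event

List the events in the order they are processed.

insert 41 → {41}
insert 7 → {7, 41}
insert 38 → {7, 38, 41}
insert 42 → {7, 38, 41, 42}
fire next event → 7; now {38, 41, 42}
insert 19 → {19, 38, 41, 42}
fire next event → 19; now {38, 41, 42}
insert 40 → {38, 40, 41, 42}
fire next event → 38; now {40, 41, 42}
insert 31 → {31, 40, 41, 42}
fire next event → 31; now {40, 41, 42}
fire next event → 40; now {41, 42}
fire next event → 41; now {42}
fire next event → 42; now {}
insert 33 → {33}
insert 35 → {33, 35}
insert 17 → {17, 33, 35}
insert 18 → {17, 18, 33, 35}
fire next event → 17; now {18, 33, 35}

[7, 19, 38, 31, 40, 41, 42, 17]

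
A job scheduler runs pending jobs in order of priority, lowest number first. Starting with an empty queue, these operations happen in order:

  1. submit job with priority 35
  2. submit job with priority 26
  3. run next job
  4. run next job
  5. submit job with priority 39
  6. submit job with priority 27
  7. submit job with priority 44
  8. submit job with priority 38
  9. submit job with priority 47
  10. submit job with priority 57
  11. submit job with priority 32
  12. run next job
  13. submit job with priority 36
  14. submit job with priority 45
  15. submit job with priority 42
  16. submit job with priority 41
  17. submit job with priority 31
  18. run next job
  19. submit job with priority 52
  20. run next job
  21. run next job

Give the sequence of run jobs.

26, 35, 27, 31, 32, 36

insert 35 → {35}
insert 26 → {26, 35}
run next job → 26; now {35}
run next job → 35; now {}
insert 39 → {39}
insert 27 → {27, 39}
insert 44 → {27, 39, 44}
insert 38 → {27, 38, 39, 44}
insert 47 → {27, 38, 39, 44, 47}
insert 57 → {27, 38, 39, 44, 47, 57}
insert 32 → {27, 32, 38, 39, 44, 47, 57}
run next job → 27; now {32, 38, 39, 44, 47, 57}
insert 36 → {32, 36, 38, 39, 44, 47, 57}
insert 45 → {32, 36, 38, 39, 44, 45, 47, 57}
insert 42 → {32, 36, 38, 39, 42, 44, 45, 47, 57}
insert 41 → {32, 36, 38, 39, 41, 42, 44, 45, 47, 57}
insert 31 → {31, 32, 36, 38, 39, 41, 42, 44, 45, 47, 57}
run next job → 31; now {32, 36, 38, 39, 41, 42, 44, 45, 47, 57}
insert 52 → {32, 36, 38, 39, 41, 42, 44, 45, 47, 52, 57}
run next job → 32; now {36, 38, 39, 41, 42, 44, 45, 47, 52, 57}
run next job → 36; now {38, 39, 41, 42, 44, 45, 47, 52, 57}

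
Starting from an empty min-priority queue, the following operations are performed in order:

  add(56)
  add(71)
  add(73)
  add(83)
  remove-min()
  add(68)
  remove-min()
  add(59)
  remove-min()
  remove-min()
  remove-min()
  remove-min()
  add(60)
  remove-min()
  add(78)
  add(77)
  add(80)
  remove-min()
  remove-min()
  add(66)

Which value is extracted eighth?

insert 56 → {56}
insert 71 → {56, 71}
insert 73 → {56, 71, 73}
insert 83 → {56, 71, 73, 83}
remove-min → 56; now {71, 73, 83}
insert 68 → {68, 71, 73, 83}
remove-min → 68; now {71, 73, 83}
insert 59 → {59, 71, 73, 83}
remove-min → 59; now {71, 73, 83}
remove-min → 71; now {73, 83}
remove-min → 73; now {83}
remove-min → 83; now {}
insert 60 → {60}
remove-min → 60; now {}
insert 78 → {78}
insert 77 → {77, 78}
insert 80 → {77, 78, 80}
remove-min → 77; now {78, 80}
remove-min → 78; now {80}
insert 66 → {66, 80}

77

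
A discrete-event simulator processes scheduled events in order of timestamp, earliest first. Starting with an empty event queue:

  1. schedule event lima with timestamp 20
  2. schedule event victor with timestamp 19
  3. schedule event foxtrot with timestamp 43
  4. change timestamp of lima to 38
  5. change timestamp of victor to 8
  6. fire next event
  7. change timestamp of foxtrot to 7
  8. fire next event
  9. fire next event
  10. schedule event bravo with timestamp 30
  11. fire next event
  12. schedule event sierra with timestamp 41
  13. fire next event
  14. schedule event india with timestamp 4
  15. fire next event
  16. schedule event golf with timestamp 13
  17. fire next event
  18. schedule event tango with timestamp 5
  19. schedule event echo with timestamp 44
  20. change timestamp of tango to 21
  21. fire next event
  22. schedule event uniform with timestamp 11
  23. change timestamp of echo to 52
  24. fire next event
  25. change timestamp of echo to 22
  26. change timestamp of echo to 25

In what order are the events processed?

add lima (timestamp 20) → {lima:20}
add victor (timestamp 19) → {victor:19, lima:20}
add foxtrot (timestamp 43) → {victor:19, lima:20, foxtrot:43}
update lima to timestamp 38 → {victor:19, lima:38, foxtrot:43}
update victor to timestamp 8 → {victor:8, lima:38, foxtrot:43}
fire next event → victor; now {lima:38, foxtrot:43}
update foxtrot to timestamp 7 → {foxtrot:7, lima:38}
fire next event → foxtrot; now {lima:38}
fire next event → lima; now {}
add bravo (timestamp 30) → {bravo:30}
fire next event → bravo; now {}
add sierra (timestamp 41) → {sierra:41}
fire next event → sierra; now {}
add india (timestamp 4) → {india:4}
fire next event → india; now {}
add golf (timestamp 13) → {golf:13}
fire next event → golf; now {}
add tango (timestamp 5) → {tango:5}
add echo (timestamp 44) → {tango:5, echo:44}
update tango to timestamp 21 → {tango:21, echo:44}
fire next event → tango; now {echo:44}
add uniform (timestamp 11) → {uniform:11, echo:44}
update echo to timestamp 52 → {uniform:11, echo:52}
fire next event → uniform; now {echo:52}
update echo to timestamp 22 → {echo:22}
update echo to timestamp 25 → {echo:25}

victor, foxtrot, lima, bravo, sierra, india, golf, tango, uniform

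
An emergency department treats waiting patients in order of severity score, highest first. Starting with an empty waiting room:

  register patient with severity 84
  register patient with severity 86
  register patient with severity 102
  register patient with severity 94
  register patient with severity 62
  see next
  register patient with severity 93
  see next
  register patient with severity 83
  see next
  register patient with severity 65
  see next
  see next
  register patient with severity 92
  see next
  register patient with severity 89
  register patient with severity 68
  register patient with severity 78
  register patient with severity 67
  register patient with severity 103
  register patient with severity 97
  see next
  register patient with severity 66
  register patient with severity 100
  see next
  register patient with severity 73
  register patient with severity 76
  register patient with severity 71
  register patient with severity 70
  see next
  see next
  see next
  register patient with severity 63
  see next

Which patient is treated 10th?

89

insert 84 → {84}
insert 86 → {86, 84}
insert 102 → {102, 86, 84}
insert 94 → {102, 94, 86, 84}
insert 62 → {102, 94, 86, 84, 62}
see next → 102; now {94, 86, 84, 62}
insert 93 → {94, 93, 86, 84, 62}
see next → 94; now {93, 86, 84, 62}
insert 83 → {93, 86, 84, 83, 62}
see next → 93; now {86, 84, 83, 62}
insert 65 → {86, 84, 83, 65, 62}
see next → 86; now {84, 83, 65, 62}
see next → 84; now {83, 65, 62}
insert 92 → {92, 83, 65, 62}
see next → 92; now {83, 65, 62}
insert 89 → {89, 83, 65, 62}
insert 68 → {89, 83, 68, 65, 62}
insert 78 → {89, 83, 78, 68, 65, 62}
insert 67 → {89, 83, 78, 68, 67, 65, 62}
insert 103 → {103, 89, 83, 78, 68, 67, 65, 62}
insert 97 → {103, 97, 89, 83, 78, 68, 67, 65, 62}
see next → 103; now {97, 89, 83, 78, 68, 67, 65, 62}
insert 66 → {97, 89, 83, 78, 68, 67, 66, 65, 62}
insert 100 → {100, 97, 89, 83, 78, 68, 67, 66, 65, 62}
see next → 100; now {97, 89, 83, 78, 68, 67, 66, 65, 62}
insert 73 → {97, 89, 83, 78, 73, 68, 67, 66, 65, 62}
insert 76 → {97, 89, 83, 78, 76, 73, 68, 67, 66, 65, 62}
insert 71 → {97, 89, 83, 78, 76, 73, 71, 68, 67, 66, 65, 62}
insert 70 → {97, 89, 83, 78, 76, 73, 71, 70, 68, 67, 66, 65, 62}
see next → 97; now {89, 83, 78, 76, 73, 71, 70, 68, 67, 66, 65, 62}
see next → 89; now {83, 78, 76, 73, 71, 70, 68, 67, 66, 65, 62}
see next → 83; now {78, 76, 73, 71, 70, 68, 67, 66, 65, 62}
insert 63 → {78, 76, 73, 71, 70, 68, 67, 66, 65, 63, 62}
see next → 78; now {76, 73, 71, 70, 68, 67, 66, 65, 63, 62}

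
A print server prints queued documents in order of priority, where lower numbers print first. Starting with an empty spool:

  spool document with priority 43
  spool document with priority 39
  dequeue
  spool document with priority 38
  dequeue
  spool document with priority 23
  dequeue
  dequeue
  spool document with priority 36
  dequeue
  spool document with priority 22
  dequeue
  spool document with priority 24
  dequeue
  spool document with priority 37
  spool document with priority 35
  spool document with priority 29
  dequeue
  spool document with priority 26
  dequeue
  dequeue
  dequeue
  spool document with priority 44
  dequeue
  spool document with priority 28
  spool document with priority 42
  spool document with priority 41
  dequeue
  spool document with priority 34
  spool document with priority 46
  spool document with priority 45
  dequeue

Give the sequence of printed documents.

39 → 38 → 23 → 43 → 36 → 22 → 24 → 29 → 26 → 35 → 37 → 44 → 28 → 34

insert 43 → {43}
insert 39 → {39, 43}
dequeue → 39; now {43}
insert 38 → {38, 43}
dequeue → 38; now {43}
insert 23 → {23, 43}
dequeue → 23; now {43}
dequeue → 43; now {}
insert 36 → {36}
dequeue → 36; now {}
insert 22 → {22}
dequeue → 22; now {}
insert 24 → {24}
dequeue → 24; now {}
insert 37 → {37}
insert 35 → {35, 37}
insert 29 → {29, 35, 37}
dequeue → 29; now {35, 37}
insert 26 → {26, 35, 37}
dequeue → 26; now {35, 37}
dequeue → 35; now {37}
dequeue → 37; now {}
insert 44 → {44}
dequeue → 44; now {}
insert 28 → {28}
insert 42 → {28, 42}
insert 41 → {28, 41, 42}
dequeue → 28; now {41, 42}
insert 34 → {34, 41, 42}
insert 46 → {34, 41, 42, 46}
insert 45 → {34, 41, 42, 45, 46}
dequeue → 34; now {41, 42, 45, 46}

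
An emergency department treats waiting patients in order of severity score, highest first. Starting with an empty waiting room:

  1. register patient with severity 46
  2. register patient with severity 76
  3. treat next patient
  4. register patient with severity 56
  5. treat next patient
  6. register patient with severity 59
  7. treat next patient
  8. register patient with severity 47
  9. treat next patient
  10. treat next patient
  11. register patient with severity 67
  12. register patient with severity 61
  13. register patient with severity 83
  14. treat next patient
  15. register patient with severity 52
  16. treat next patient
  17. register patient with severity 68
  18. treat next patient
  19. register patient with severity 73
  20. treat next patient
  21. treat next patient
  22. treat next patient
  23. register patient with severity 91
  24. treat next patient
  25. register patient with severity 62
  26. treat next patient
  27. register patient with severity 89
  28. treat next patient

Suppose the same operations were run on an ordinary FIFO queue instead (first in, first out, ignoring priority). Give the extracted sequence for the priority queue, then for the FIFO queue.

insert 46 → {46}
insert 76 → {76, 46}
treat next patient → 76; now {46}
insert 56 → {56, 46}
treat next patient → 56; now {46}
insert 59 → {59, 46}
treat next patient → 59; now {46}
insert 47 → {47, 46}
treat next patient → 47; now {46}
treat next patient → 46; now {}
insert 67 → {67}
insert 61 → {67, 61}
insert 83 → {83, 67, 61}
treat next patient → 83; now {67, 61}
insert 52 → {67, 61, 52}
treat next patient → 67; now {61, 52}
insert 68 → {68, 61, 52}
treat next patient → 68; now {61, 52}
insert 73 → {73, 61, 52}
treat next patient → 73; now {61, 52}
treat next patient → 61; now {52}
treat next patient → 52; now {}
insert 91 → {91}
treat next patient → 91; now {}
insert 62 → {62}
treat next patient → 62; now {}
insert 89 → {89}
treat next patient → 89; now {}

priority queue: 76 → 56 → 59 → 47 → 46 → 83 → 67 → 68 → 73 → 61 → 52 → 91 → 62 → 89; FIFO queue: [46, 76, 56, 59, 47, 67, 61, 83, 52, 68, 73, 91, 62, 89]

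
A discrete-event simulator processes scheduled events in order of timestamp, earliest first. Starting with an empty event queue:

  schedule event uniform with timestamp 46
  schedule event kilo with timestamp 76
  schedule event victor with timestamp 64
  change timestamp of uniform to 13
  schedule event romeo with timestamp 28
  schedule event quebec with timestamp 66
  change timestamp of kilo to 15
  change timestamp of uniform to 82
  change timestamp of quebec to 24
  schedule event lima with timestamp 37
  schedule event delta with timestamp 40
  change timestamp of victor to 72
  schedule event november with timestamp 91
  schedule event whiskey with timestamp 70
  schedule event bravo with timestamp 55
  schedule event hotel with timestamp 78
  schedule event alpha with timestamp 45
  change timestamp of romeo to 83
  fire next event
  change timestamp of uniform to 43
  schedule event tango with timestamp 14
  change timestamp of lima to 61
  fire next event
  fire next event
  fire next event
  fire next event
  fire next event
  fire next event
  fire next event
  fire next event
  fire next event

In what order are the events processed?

add uniform (timestamp 46) → {uniform:46}
add kilo (timestamp 76) → {uniform:46, kilo:76}
add victor (timestamp 64) → {uniform:46, victor:64, kilo:76}
update uniform to timestamp 13 → {uniform:13, victor:64, kilo:76}
add romeo (timestamp 28) → {uniform:13, romeo:28, victor:64, kilo:76}
add quebec (timestamp 66) → {uniform:13, romeo:28, victor:64, quebec:66, kilo:76}
update kilo to timestamp 15 → {uniform:13, kilo:15, romeo:28, victor:64, quebec:66}
update uniform to timestamp 82 → {kilo:15, romeo:28, victor:64, quebec:66, uniform:82}
update quebec to timestamp 24 → {kilo:15, quebec:24, romeo:28, victor:64, uniform:82}
add lima (timestamp 37) → {kilo:15, quebec:24, romeo:28, lima:37, victor:64, uniform:82}
add delta (timestamp 40) → {kilo:15, quebec:24, romeo:28, lima:37, delta:40, victor:64, uniform:82}
update victor to timestamp 72 → {kilo:15, quebec:24, romeo:28, lima:37, delta:40, victor:72, uniform:82}
add november (timestamp 91) → {kilo:15, quebec:24, romeo:28, lima:37, delta:40, victor:72, uniform:82, november:91}
add whiskey (timestamp 70) → {kilo:15, quebec:24, romeo:28, lima:37, delta:40, whiskey:70, victor:72, uniform:82, november:91}
add bravo (timestamp 55) → {kilo:15, quebec:24, romeo:28, lima:37, delta:40, bravo:55, whiskey:70, victor:72, uniform:82, november:91}
add hotel (timestamp 78) → {kilo:15, quebec:24, romeo:28, lima:37, delta:40, bravo:55, whiskey:70, victor:72, hotel:78, uniform:82, november:91}
add alpha (timestamp 45) → {kilo:15, quebec:24, romeo:28, lima:37, delta:40, alpha:45, bravo:55, whiskey:70, victor:72, hotel:78, uniform:82, november:91}
update romeo to timestamp 83 → {kilo:15, quebec:24, lima:37, delta:40, alpha:45, bravo:55, whiskey:70, victor:72, hotel:78, uniform:82, romeo:83, november:91}
fire next event → kilo; now {quebec:24, lima:37, delta:40, alpha:45, bravo:55, whiskey:70, victor:72, hotel:78, uniform:82, romeo:83, november:91}
update uniform to timestamp 43 → {quebec:24, lima:37, delta:40, uniform:43, alpha:45, bravo:55, whiskey:70, victor:72, hotel:78, romeo:83, november:91}
add tango (timestamp 14) → {tango:14, quebec:24, lima:37, delta:40, uniform:43, alpha:45, bravo:55, whiskey:70, victor:72, hotel:78, romeo:83, november:91}
update lima to timestamp 61 → {tango:14, quebec:24, delta:40, uniform:43, alpha:45, bravo:55, lima:61, whiskey:70, victor:72, hotel:78, romeo:83, november:91}
fire next event → tango; now {quebec:24, delta:40, uniform:43, alpha:45, bravo:55, lima:61, whiskey:70, victor:72, hotel:78, romeo:83, november:91}
fire next event → quebec; now {delta:40, uniform:43, alpha:45, bravo:55, lima:61, whiskey:70, victor:72, hotel:78, romeo:83, november:91}
fire next event → delta; now {uniform:43, alpha:45, bravo:55, lima:61, whiskey:70, victor:72, hotel:78, romeo:83, november:91}
fire next event → uniform; now {alpha:45, bravo:55, lima:61, whiskey:70, victor:72, hotel:78, romeo:83, november:91}
fire next event → alpha; now {bravo:55, lima:61, whiskey:70, victor:72, hotel:78, romeo:83, november:91}
fire next event → bravo; now {lima:61, whiskey:70, victor:72, hotel:78, romeo:83, november:91}
fire next event → lima; now {whiskey:70, victor:72, hotel:78, romeo:83, november:91}
fire next event → whiskey; now {victor:72, hotel:78, romeo:83, november:91}
fire next event → victor; now {hotel:78, romeo:83, november:91}

[kilo, tango, quebec, delta, uniform, alpha, bravo, lima, whiskey, victor]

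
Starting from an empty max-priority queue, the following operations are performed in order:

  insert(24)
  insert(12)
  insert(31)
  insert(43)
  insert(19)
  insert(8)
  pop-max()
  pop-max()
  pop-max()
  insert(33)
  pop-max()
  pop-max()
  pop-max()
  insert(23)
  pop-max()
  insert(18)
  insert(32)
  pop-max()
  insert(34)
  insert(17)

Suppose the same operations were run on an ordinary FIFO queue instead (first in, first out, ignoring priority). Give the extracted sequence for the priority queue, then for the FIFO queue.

insert 24 → {24}
insert 12 → {24, 12}
insert 31 → {31, 24, 12}
insert 43 → {43, 31, 24, 12}
insert 19 → {43, 31, 24, 19, 12}
insert 8 → {43, 31, 24, 19, 12, 8}
pop-max → 43; now {31, 24, 19, 12, 8}
pop-max → 31; now {24, 19, 12, 8}
pop-max → 24; now {19, 12, 8}
insert 33 → {33, 19, 12, 8}
pop-max → 33; now {19, 12, 8}
pop-max → 19; now {12, 8}
pop-max → 12; now {8}
insert 23 → {23, 8}
pop-max → 23; now {8}
insert 18 → {18, 8}
insert 32 → {32, 18, 8}
pop-max → 32; now {18, 8}
insert 34 → {34, 18, 8}
insert 17 → {34, 18, 17, 8}

priority queue: [43, 31, 24, 33, 19, 12, 23, 32]; FIFO queue: 24, 12, 31, 43, 19, 8, 33, 23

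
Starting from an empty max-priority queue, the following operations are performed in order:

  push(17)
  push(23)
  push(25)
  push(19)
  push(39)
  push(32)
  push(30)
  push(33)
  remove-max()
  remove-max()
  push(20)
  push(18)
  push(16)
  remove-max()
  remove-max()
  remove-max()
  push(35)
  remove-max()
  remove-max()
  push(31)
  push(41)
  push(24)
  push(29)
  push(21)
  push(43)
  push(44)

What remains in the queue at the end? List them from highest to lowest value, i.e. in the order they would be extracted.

insert 17 → {17}
insert 23 → {23, 17}
insert 25 → {25, 23, 17}
insert 19 → {25, 23, 19, 17}
insert 39 → {39, 25, 23, 19, 17}
insert 32 → {39, 32, 25, 23, 19, 17}
insert 30 → {39, 32, 30, 25, 23, 19, 17}
insert 33 → {39, 33, 32, 30, 25, 23, 19, 17}
remove-max → 39; now {33, 32, 30, 25, 23, 19, 17}
remove-max → 33; now {32, 30, 25, 23, 19, 17}
insert 20 → {32, 30, 25, 23, 20, 19, 17}
insert 18 → {32, 30, 25, 23, 20, 19, 18, 17}
insert 16 → {32, 30, 25, 23, 20, 19, 18, 17, 16}
remove-max → 32; now {30, 25, 23, 20, 19, 18, 17, 16}
remove-max → 30; now {25, 23, 20, 19, 18, 17, 16}
remove-max → 25; now {23, 20, 19, 18, 17, 16}
insert 35 → {35, 23, 20, 19, 18, 17, 16}
remove-max → 35; now {23, 20, 19, 18, 17, 16}
remove-max → 23; now {20, 19, 18, 17, 16}
insert 31 → {31, 20, 19, 18, 17, 16}
insert 41 → {41, 31, 20, 19, 18, 17, 16}
insert 24 → {41, 31, 24, 20, 19, 18, 17, 16}
insert 29 → {41, 31, 29, 24, 20, 19, 18, 17, 16}
insert 21 → {41, 31, 29, 24, 21, 20, 19, 18, 17, 16}
insert 43 → {43, 41, 31, 29, 24, 21, 20, 19, 18, 17, 16}
insert 44 → {44, 43, 41, 31, 29, 24, 21, 20, 19, 18, 17, 16}

[44, 43, 41, 31, 29, 24, 21, 20, 19, 18, 17, 16]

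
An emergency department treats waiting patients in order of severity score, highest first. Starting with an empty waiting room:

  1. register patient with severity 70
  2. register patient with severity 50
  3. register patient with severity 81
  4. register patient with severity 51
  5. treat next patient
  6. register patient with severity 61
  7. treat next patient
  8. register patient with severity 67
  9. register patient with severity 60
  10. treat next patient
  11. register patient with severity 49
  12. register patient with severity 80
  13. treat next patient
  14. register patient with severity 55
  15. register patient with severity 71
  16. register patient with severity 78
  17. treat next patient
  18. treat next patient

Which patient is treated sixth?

insert 70 → {70}
insert 50 → {70, 50}
insert 81 → {81, 70, 50}
insert 51 → {81, 70, 51, 50}
treat next patient → 81; now {70, 51, 50}
insert 61 → {70, 61, 51, 50}
treat next patient → 70; now {61, 51, 50}
insert 67 → {67, 61, 51, 50}
insert 60 → {67, 61, 60, 51, 50}
treat next patient → 67; now {61, 60, 51, 50}
insert 49 → {61, 60, 51, 50, 49}
insert 80 → {80, 61, 60, 51, 50, 49}
treat next patient → 80; now {61, 60, 51, 50, 49}
insert 55 → {61, 60, 55, 51, 50, 49}
insert 71 → {71, 61, 60, 55, 51, 50, 49}
insert 78 → {78, 71, 61, 60, 55, 51, 50, 49}
treat next patient → 78; now {71, 61, 60, 55, 51, 50, 49}
treat next patient → 71; now {61, 60, 55, 51, 50, 49}

71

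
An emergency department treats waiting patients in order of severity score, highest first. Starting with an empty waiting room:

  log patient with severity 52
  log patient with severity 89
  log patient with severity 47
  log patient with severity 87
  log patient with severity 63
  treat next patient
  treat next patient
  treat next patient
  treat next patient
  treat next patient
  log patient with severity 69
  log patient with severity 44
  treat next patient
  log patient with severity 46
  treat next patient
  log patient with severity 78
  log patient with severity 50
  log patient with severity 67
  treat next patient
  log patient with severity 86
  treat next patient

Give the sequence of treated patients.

insert 52 → {52}
insert 89 → {89, 52}
insert 47 → {89, 52, 47}
insert 87 → {89, 87, 52, 47}
insert 63 → {89, 87, 63, 52, 47}
treat next patient → 89; now {87, 63, 52, 47}
treat next patient → 87; now {63, 52, 47}
treat next patient → 63; now {52, 47}
treat next patient → 52; now {47}
treat next patient → 47; now {}
insert 69 → {69}
insert 44 → {69, 44}
treat next patient → 69; now {44}
insert 46 → {46, 44}
treat next patient → 46; now {44}
insert 78 → {78, 44}
insert 50 → {78, 50, 44}
insert 67 → {78, 67, 50, 44}
treat next patient → 78; now {67, 50, 44}
insert 86 → {86, 67, 50, 44}
treat next patient → 86; now {67, 50, 44}

[89, 87, 63, 52, 47, 69, 46, 78, 86]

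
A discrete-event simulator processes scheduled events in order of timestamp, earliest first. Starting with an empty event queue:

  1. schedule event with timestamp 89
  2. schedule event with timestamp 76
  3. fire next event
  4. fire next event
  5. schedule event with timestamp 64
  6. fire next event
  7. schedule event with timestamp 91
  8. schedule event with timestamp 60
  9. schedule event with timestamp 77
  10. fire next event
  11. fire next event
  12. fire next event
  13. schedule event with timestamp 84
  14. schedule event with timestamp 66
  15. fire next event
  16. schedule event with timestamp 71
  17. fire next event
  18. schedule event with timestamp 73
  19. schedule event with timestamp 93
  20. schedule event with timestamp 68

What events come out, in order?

insert 89 → {89}
insert 76 → {76, 89}
fire next event → 76; now {89}
fire next event → 89; now {}
insert 64 → {64}
fire next event → 64; now {}
insert 91 → {91}
insert 60 → {60, 91}
insert 77 → {60, 77, 91}
fire next event → 60; now {77, 91}
fire next event → 77; now {91}
fire next event → 91; now {}
insert 84 → {84}
insert 66 → {66, 84}
fire next event → 66; now {84}
insert 71 → {71, 84}
fire next event → 71; now {84}
insert 73 → {73, 84}
insert 93 → {73, 84, 93}
insert 68 → {68, 73, 84, 93}

76, 89, 64, 60, 77, 91, 66, 71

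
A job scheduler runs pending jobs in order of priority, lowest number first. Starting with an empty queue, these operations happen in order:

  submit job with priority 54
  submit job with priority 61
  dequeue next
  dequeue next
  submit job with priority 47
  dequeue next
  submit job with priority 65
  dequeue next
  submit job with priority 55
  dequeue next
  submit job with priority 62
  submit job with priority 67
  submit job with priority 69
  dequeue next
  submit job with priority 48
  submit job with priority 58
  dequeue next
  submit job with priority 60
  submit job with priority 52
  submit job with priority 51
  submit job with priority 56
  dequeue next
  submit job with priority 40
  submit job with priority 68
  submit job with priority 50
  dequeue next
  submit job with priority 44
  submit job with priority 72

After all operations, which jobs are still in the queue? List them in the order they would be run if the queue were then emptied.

[44, 50, 52, 56, 58, 60, 67, 68, 69, 72]

insert 54 → {54}
insert 61 → {54, 61}
dequeue next → 54; now {61}
dequeue next → 61; now {}
insert 47 → {47}
dequeue next → 47; now {}
insert 65 → {65}
dequeue next → 65; now {}
insert 55 → {55}
dequeue next → 55; now {}
insert 62 → {62}
insert 67 → {62, 67}
insert 69 → {62, 67, 69}
dequeue next → 62; now {67, 69}
insert 48 → {48, 67, 69}
insert 58 → {48, 58, 67, 69}
dequeue next → 48; now {58, 67, 69}
insert 60 → {58, 60, 67, 69}
insert 52 → {52, 58, 60, 67, 69}
insert 51 → {51, 52, 58, 60, 67, 69}
insert 56 → {51, 52, 56, 58, 60, 67, 69}
dequeue next → 51; now {52, 56, 58, 60, 67, 69}
insert 40 → {40, 52, 56, 58, 60, 67, 69}
insert 68 → {40, 52, 56, 58, 60, 67, 68, 69}
insert 50 → {40, 50, 52, 56, 58, 60, 67, 68, 69}
dequeue next → 40; now {50, 52, 56, 58, 60, 67, 68, 69}
insert 44 → {44, 50, 52, 56, 58, 60, 67, 68, 69}
insert 72 → {44, 50, 52, 56, 58, 60, 67, 68, 69, 72}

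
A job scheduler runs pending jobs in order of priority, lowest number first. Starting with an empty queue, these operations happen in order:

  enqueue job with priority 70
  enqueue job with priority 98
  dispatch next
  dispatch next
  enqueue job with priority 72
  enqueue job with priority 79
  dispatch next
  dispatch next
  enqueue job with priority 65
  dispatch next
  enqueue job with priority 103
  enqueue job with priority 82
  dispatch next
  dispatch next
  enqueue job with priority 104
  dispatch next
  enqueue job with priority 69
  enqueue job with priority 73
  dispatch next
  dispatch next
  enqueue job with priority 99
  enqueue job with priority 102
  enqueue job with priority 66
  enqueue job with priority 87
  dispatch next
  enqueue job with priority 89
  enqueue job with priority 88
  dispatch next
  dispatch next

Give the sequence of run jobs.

70 → 98 → 72 → 79 → 65 → 82 → 103 → 104 → 69 → 73 → 66 → 87 → 88

insert 70 → {70}
insert 98 → {70, 98}
dispatch next → 70; now {98}
dispatch next → 98; now {}
insert 72 → {72}
insert 79 → {72, 79}
dispatch next → 72; now {79}
dispatch next → 79; now {}
insert 65 → {65}
dispatch next → 65; now {}
insert 103 → {103}
insert 82 → {82, 103}
dispatch next → 82; now {103}
dispatch next → 103; now {}
insert 104 → {104}
dispatch next → 104; now {}
insert 69 → {69}
insert 73 → {69, 73}
dispatch next → 69; now {73}
dispatch next → 73; now {}
insert 99 → {99}
insert 102 → {99, 102}
insert 66 → {66, 99, 102}
insert 87 → {66, 87, 99, 102}
dispatch next → 66; now {87, 99, 102}
insert 89 → {87, 89, 99, 102}
insert 88 → {87, 88, 89, 99, 102}
dispatch next → 87; now {88, 89, 99, 102}
dispatch next → 88; now {89, 99, 102}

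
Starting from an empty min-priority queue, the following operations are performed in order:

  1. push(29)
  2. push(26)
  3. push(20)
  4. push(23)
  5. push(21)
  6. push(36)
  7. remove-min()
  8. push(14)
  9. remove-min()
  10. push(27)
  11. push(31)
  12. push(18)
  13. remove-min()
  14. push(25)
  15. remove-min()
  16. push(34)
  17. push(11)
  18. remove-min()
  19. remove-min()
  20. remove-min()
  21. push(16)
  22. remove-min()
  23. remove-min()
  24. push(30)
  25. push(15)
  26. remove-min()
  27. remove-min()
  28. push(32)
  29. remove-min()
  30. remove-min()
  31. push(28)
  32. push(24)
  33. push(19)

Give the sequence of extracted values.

insert 29 → {29}
insert 26 → {26, 29}
insert 20 → {20, 26, 29}
insert 23 → {20, 23, 26, 29}
insert 21 → {20, 21, 23, 26, 29}
insert 36 → {20, 21, 23, 26, 29, 36}
remove-min → 20; now {21, 23, 26, 29, 36}
insert 14 → {14, 21, 23, 26, 29, 36}
remove-min → 14; now {21, 23, 26, 29, 36}
insert 27 → {21, 23, 26, 27, 29, 36}
insert 31 → {21, 23, 26, 27, 29, 31, 36}
insert 18 → {18, 21, 23, 26, 27, 29, 31, 36}
remove-min → 18; now {21, 23, 26, 27, 29, 31, 36}
insert 25 → {21, 23, 25, 26, 27, 29, 31, 36}
remove-min → 21; now {23, 25, 26, 27, 29, 31, 36}
insert 34 → {23, 25, 26, 27, 29, 31, 34, 36}
insert 11 → {11, 23, 25, 26, 27, 29, 31, 34, 36}
remove-min → 11; now {23, 25, 26, 27, 29, 31, 34, 36}
remove-min → 23; now {25, 26, 27, 29, 31, 34, 36}
remove-min → 25; now {26, 27, 29, 31, 34, 36}
insert 16 → {16, 26, 27, 29, 31, 34, 36}
remove-min → 16; now {26, 27, 29, 31, 34, 36}
remove-min → 26; now {27, 29, 31, 34, 36}
insert 30 → {27, 29, 30, 31, 34, 36}
insert 15 → {15, 27, 29, 30, 31, 34, 36}
remove-min → 15; now {27, 29, 30, 31, 34, 36}
remove-min → 27; now {29, 30, 31, 34, 36}
insert 32 → {29, 30, 31, 32, 34, 36}
remove-min → 29; now {30, 31, 32, 34, 36}
remove-min → 30; now {31, 32, 34, 36}
insert 28 → {28, 31, 32, 34, 36}
insert 24 → {24, 28, 31, 32, 34, 36}
insert 19 → {19, 24, 28, 31, 32, 34, 36}

20 → 14 → 18 → 21 → 11 → 23 → 25 → 16 → 26 → 15 → 27 → 29 → 30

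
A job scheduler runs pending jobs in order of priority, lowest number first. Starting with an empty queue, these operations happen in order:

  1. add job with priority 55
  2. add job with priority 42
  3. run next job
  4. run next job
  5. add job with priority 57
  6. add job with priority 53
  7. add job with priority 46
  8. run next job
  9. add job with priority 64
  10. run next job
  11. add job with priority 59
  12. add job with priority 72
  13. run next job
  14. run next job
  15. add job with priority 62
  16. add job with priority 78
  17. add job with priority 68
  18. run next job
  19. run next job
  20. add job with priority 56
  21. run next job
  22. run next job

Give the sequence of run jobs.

insert 55 → {55}
insert 42 → {42, 55}
run next job → 42; now {55}
run next job → 55; now {}
insert 57 → {57}
insert 53 → {53, 57}
insert 46 → {46, 53, 57}
run next job → 46; now {53, 57}
insert 64 → {53, 57, 64}
run next job → 53; now {57, 64}
insert 59 → {57, 59, 64}
insert 72 → {57, 59, 64, 72}
run next job → 57; now {59, 64, 72}
run next job → 59; now {64, 72}
insert 62 → {62, 64, 72}
insert 78 → {62, 64, 72, 78}
insert 68 → {62, 64, 68, 72, 78}
run next job → 62; now {64, 68, 72, 78}
run next job → 64; now {68, 72, 78}
insert 56 → {56, 68, 72, 78}
run next job → 56; now {68, 72, 78}
run next job → 68; now {72, 78}

42, 55, 46, 53, 57, 59, 62, 64, 56, 68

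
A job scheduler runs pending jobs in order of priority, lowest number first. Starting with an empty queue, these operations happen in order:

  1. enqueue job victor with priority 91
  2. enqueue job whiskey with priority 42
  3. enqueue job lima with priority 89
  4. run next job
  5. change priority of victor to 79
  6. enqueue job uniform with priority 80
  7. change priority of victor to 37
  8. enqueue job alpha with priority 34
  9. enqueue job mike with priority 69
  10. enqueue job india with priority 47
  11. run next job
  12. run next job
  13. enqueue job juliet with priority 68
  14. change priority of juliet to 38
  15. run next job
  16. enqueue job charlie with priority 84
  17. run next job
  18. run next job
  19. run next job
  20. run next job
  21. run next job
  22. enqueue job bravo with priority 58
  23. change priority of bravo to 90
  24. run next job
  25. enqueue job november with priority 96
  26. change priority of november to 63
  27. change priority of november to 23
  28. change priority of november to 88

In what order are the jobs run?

[whiskey, alpha, victor, juliet, india, mike, uniform, charlie, lima, bravo]

add victor (priority 91) → {victor:91}
add whiskey (priority 42) → {whiskey:42, victor:91}
add lima (priority 89) → {whiskey:42, lima:89, victor:91}
run next job → whiskey; now {lima:89, victor:91}
update victor to priority 79 → {victor:79, lima:89}
add uniform (priority 80) → {victor:79, uniform:80, lima:89}
update victor to priority 37 → {victor:37, uniform:80, lima:89}
add alpha (priority 34) → {alpha:34, victor:37, uniform:80, lima:89}
add mike (priority 69) → {alpha:34, victor:37, mike:69, uniform:80, lima:89}
add india (priority 47) → {alpha:34, victor:37, india:47, mike:69, uniform:80, lima:89}
run next job → alpha; now {victor:37, india:47, mike:69, uniform:80, lima:89}
run next job → victor; now {india:47, mike:69, uniform:80, lima:89}
add juliet (priority 68) → {india:47, juliet:68, mike:69, uniform:80, lima:89}
update juliet to priority 38 → {juliet:38, india:47, mike:69, uniform:80, lima:89}
run next job → juliet; now {india:47, mike:69, uniform:80, lima:89}
add charlie (priority 84) → {india:47, mike:69, uniform:80, charlie:84, lima:89}
run next job → india; now {mike:69, uniform:80, charlie:84, lima:89}
run next job → mike; now {uniform:80, charlie:84, lima:89}
run next job → uniform; now {charlie:84, lima:89}
run next job → charlie; now {lima:89}
run next job → lima; now {}
add bravo (priority 58) → {bravo:58}
update bravo to priority 90 → {bravo:90}
run next job → bravo; now {}
add november (priority 96) → {november:96}
update november to priority 63 → {november:63}
update november to priority 23 → {november:23}
update november to priority 88 → {november:88}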